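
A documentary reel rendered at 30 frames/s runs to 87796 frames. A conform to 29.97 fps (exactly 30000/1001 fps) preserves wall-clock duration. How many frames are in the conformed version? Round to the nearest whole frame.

87708 frames

Frames at target rate = 87796 × (30000/1001) / (30) = 87796000/1001 ≈ 87708.292.
Nearest whole frame: 87708.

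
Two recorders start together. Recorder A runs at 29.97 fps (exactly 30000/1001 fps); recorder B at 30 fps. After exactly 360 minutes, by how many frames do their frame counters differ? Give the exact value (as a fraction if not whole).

360 min = 21600 s.
A emits 30000/1001 × 21600 = 648000000/1001 frames; B emits 30 × 21600 = 648000.
Difference = 648000/1001 frames (≈ 647.3526); B is ahead of A.

648000/1001 frames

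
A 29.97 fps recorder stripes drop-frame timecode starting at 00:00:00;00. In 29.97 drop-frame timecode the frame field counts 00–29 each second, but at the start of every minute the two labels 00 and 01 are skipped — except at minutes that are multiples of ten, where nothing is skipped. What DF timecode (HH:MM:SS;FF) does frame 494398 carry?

Each 10-minute DF block holds 10 × 60 × 30 − 9 × 2 = 17982 frames. 494398 ÷ 17982 → 27 full blocks, remainder 8884.
Within the partial block the first minute is 1800 frames and each further minute 1798, so 4 further minute boundaries passed. Total skipped labels = 18 × 27 + 2 × 4 = 494.
Non-drop label index = 494398 + 494 = 494892; at 30 labels/s that is 04:34:56:12, i.e. DF 04:34:56;12.

04:34:56;12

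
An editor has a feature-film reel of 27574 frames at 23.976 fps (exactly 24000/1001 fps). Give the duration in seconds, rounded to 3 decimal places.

1150.066 seconds

Running time = 27574 × 1001/24000 = 13800787/12000 s ≈ 1150.066 s.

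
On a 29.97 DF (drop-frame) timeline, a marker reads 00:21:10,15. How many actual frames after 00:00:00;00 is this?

Complete 10-minute blocks: 2, each 17982 frames → 35964.
Remaining 1 whole minute in the current block: 1800 + 0 × 1798 = 1800 frames.
Within the current minute: 10 × 30 + 15 − 2 = 313 (labels ;00/;01 skipped at this minute). Total = 35964 + 1800 + 313 = 38077.

38077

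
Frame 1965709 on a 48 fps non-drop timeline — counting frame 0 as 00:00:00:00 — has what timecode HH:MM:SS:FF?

11:22:32:13

1965709 ÷ 48 = 40952 full seconds, remainder 13 frames.
40952 s = 11 h 22 min 32 s.
Timecode: 11:22:32:13.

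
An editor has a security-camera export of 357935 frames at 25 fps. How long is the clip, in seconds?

14317.4 seconds

Running time = 357935 / (25) = 14317.4 s.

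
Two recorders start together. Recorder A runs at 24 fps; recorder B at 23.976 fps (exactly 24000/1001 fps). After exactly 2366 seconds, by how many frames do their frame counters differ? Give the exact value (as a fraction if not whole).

624/11 frames

A emits 24 × 2366 = 56784 frames; B emits 24000/1001 × 2366 = 624000/11.
Difference = 624/11 frames (≈ 56.7273); B is behind A.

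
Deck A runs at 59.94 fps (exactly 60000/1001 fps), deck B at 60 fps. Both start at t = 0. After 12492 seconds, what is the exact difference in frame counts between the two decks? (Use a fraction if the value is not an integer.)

A emits 60000/1001 × 12492 = 749520000/1001 frames; B emits 60 × 12492 = 749520.
Difference = 749520/1001 frames (≈ 748.7712); B is ahead of A.

749520/1001 frames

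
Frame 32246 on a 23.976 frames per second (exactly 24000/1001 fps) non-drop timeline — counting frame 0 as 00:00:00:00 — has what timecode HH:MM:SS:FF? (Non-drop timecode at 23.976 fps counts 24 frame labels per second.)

32246 ÷ 24 = 1343 full seconds, remainder 14 frames.
1343 s = 0 h 22 min 23 s.
Timecode: 00:22:23:14.

00:22:23:14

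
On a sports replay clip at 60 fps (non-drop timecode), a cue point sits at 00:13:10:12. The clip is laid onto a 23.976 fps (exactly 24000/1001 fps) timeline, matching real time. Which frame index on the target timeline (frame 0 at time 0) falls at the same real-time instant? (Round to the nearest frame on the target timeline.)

frame 18946

Source frame index: (0×3600 + 13×60 + 10) × 60 + 12 = 47412.
Real time: 47412 / (60) = 3951/5 s.
Target frame: (3951/5) × (24000/1001) = 18964800/1001 ≈ 18945.854 → 18946.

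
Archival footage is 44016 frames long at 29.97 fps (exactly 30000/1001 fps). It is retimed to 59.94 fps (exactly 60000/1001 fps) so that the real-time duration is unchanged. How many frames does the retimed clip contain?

Target frames = source frames × (target rate / source rate) = 44016 × (60000/1001)/(30000/1001) = 44016 × 2 = 88032.

88032 frames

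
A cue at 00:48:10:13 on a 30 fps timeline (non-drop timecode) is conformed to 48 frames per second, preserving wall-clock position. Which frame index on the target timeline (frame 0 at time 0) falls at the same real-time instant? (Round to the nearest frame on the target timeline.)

frame 138741

Source frame index: (0×3600 + 48×60 + 10) × 30 + 13 = 86713.
Real time: 86713 / (30) = 86713/30 s.
Target frame: (86713/30) × (48) = 693704/5 ≈ 138740.800 → 138741.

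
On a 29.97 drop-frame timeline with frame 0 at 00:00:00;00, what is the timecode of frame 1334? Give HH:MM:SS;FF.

00:00:44;14

Each 10-minute DF block holds 10 × 60 × 30 − 9 × 2 = 17982 frames. 1334 ÷ 17982 → 0 full blocks, remainder 1334.
Within the partial block the first minute is 1800 frames and each further minute 1798, so 0 further minute boundaries passed. Total skipped labels = 18 × 0 + 2 × 0 = 0.
Non-drop label index = 1334 + 0 = 1334; at 30 labels/s that is 00:00:44:14, i.e. DF 00:00:44;14.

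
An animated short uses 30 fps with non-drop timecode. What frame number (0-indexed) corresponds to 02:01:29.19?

frame 218689

Total seconds to the label: (2 × 3600 + 1 × 60 + 29) = 7289.
Frame index = 7289 × 30 + 19 = 218689.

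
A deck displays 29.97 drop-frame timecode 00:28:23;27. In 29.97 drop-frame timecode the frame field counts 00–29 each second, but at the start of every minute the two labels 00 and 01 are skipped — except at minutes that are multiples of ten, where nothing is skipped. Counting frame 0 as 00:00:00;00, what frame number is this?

51065

As if non-drop at 30 labels/s: (0 × 3600 + 28 × 60 + 23) × 30 + 27 = 51117.
Minute boundaries passed: 28; those not divisible by 10: 28 − 2 = 26; dropped labels = 2 × 26 = 52.
Actual frame index = 51117 − 52 = 51065.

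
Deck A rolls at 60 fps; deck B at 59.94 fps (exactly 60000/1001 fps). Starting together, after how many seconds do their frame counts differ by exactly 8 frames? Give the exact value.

2002/15 seconds

The gap grows by |60000/1001 − 60| = 60/1001 frames per second.
Time for a 8-frame gap: 8 ÷ (60/1001) = 2002/15 s.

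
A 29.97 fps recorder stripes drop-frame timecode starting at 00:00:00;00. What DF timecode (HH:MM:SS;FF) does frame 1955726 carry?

18:07:36;04

Each 10-minute DF block holds 10 × 60 × 30 − 9 × 2 = 17982 frames. 1955726 ÷ 17982 → 108 full blocks, remainder 13670.
Within the partial block the first minute is 1800 frames and each further minute 1798, so 7 further minute boundaries passed. Total skipped labels = 18 × 108 + 2 × 7 = 1958.
Non-drop label index = 1955726 + 1958 = 1957684; at 30 labels/s that is 18:07:36:04, i.e. DF 18:07:36;04.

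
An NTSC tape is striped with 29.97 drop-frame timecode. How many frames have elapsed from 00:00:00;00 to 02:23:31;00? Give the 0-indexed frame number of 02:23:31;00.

As if non-drop at 30 labels/s: (2 × 3600 + 23 × 60 + 31) × 30 + 0 = 258330.
Minute boundaries passed: 143; those not divisible by 10: 143 − 14 = 129; dropped labels = 2 × 129 = 258.
Actual frame index = 258330 − 258 = 258072.

258072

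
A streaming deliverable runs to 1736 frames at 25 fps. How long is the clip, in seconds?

Running time = 1736 / (25) = 69.44 s.

69.44 seconds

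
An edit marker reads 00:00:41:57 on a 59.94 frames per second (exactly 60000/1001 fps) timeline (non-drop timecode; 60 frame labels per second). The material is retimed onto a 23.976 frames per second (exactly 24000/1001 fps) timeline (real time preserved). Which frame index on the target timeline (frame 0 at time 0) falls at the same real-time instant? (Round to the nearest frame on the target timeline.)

Source frame index: (0×3600 + 0×60 + 41) × 60 + 57 = 2517.
Real time: 2517 / (60000/1001) = 839839/20000 s.
Target frame: (839839/20000) × (24000/1001) = 5034/5 ≈ 1006.800 → 1007.

frame 1007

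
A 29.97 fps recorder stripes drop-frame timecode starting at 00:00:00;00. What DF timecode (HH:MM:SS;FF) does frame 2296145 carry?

Ten DF minutes hold 17982 frames, so frame 2296145 lies in block 127 (frames 2283714–2301695) with 12431 frames into that block.
The block's first minute is 1800 frames and the rest 1798 each; 12431 frames reaches minute 6, so 127 × 18 + 6 × 2 = 2298 labels have been skipped so far.
Adding those back, label number 2296145 + 2298 = 2298443 at 30 labels/s is 76614 s + 23 f = 21 h 16 min 54 s frame 23, i.e. 21:16:54;23.

21:16:54;23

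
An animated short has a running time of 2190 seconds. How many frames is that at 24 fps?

52560 frames

Frames = 2190 × 24 = 52560.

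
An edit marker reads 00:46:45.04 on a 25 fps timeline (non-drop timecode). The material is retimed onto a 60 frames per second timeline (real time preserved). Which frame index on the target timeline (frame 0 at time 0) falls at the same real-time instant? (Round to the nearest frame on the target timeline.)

Source frame index: (0×3600 + 46×60 + 45) × 25 + 4 = 70129.
Real time: 70129 / (25) = 70129/25 s.
Target frame: (70129/25) × (60) = 841548/5 ≈ 168309.600 → 168310.

frame 168310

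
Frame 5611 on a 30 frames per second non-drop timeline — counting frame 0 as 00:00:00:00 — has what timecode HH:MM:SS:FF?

00:03:07:01

5611 ÷ 30 = 187 full seconds, remainder 1 frame.
187 s = 0 h 3 min 7 s.
Timecode: 00:03:07:01.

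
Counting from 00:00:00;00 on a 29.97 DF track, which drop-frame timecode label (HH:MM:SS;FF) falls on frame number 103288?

00:57:26;12

Each 10-minute DF block holds 10 × 60 × 30 − 9 × 2 = 17982 frames. 103288 ÷ 17982 → 5 full blocks, remainder 13378.
Within the partial block the first minute is 1800 frames and each further minute 1798, so 7 further minute boundaries passed. Total skipped labels = 18 × 5 + 2 × 7 = 104.
Non-drop label index = 103288 + 104 = 103392; at 30 labels/s that is 00:57:26:12, i.e. DF 00:57:26;12.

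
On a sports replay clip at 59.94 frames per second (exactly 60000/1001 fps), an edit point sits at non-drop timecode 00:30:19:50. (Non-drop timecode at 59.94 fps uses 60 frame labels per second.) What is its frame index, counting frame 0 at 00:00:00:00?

Total seconds to the label: (0 × 3600 + 30 × 60 + 19) = 1819.
Frame index = 1819 × 60 + 50 = 109190.

frame 109190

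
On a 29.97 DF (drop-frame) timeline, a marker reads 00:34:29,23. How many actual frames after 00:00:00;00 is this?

62031

As if non-drop at 30 labels/s: (0 × 3600 + 34 × 60 + 29) × 30 + 23 = 62093.
Minute boundaries passed: 34; those not divisible by 10: 34 − 3 = 31; dropped labels = 2 × 31 = 62.
Actual frame index = 62093 − 62 = 62031.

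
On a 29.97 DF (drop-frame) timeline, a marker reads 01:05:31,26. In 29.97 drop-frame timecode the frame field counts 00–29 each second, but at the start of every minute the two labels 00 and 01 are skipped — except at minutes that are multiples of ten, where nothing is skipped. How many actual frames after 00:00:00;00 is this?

As if non-drop at 30 labels/s: (1 × 3600 + 5 × 60 + 31) × 30 + 26 = 117956.
Minute boundaries passed: 65; those not divisible by 10: 65 − 6 = 59; dropped labels = 2 × 59 = 118.
Actual frame index = 117956 − 118 = 117838.

117838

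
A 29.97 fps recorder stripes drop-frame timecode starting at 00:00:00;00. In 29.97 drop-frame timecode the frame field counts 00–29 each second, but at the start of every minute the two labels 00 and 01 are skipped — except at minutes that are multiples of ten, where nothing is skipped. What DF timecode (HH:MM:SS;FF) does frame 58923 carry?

00:32:46;01

Ten DF minutes hold 17982 frames, so frame 58923 lies in block 3 (frames 53946–71927) with 4977 frames into that block.
The block's first minute is 1800 frames and the rest 1798 each; 4977 frames reaches minute 2, so 3 × 18 + 2 × 2 = 58 labels have been skipped so far.
Adding those back, label number 58923 + 58 = 58981 at 30 labels/s is 1966 s + 1 f = 0 h 32 min 46 s frame 1, i.e. 00:32:46;01.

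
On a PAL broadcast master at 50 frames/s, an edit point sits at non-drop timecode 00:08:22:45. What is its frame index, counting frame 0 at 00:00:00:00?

Total seconds to the label: (0 × 3600 + 8 × 60 + 22) = 502.
Frame index = 502 × 50 + 45 = 25145.

frame 25145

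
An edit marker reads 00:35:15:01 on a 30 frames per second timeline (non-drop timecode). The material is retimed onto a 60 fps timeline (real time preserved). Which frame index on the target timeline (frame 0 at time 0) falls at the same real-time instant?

frame 126902

Source frame index: (0×3600 + 35×60 + 15) × 30 + 1 = 63451.
Real time: 63451 / (30) = 63451/30 s.
Target frame: (63451/30) × (60) = 126902.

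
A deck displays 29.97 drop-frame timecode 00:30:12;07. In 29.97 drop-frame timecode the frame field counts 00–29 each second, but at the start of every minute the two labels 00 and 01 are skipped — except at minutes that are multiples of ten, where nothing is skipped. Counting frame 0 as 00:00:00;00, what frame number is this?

Complete 10-minute blocks: 3, each 17982 frames → 53946.
Remaining 0 whole minutes in the current block: 0 frames.
Within the current minute: 12 × 30 + 7 = 367. Total = 53946 + 0 + 367 = 54313.

54313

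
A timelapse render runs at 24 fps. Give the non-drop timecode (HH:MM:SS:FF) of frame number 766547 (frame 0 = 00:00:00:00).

08:52:19:11

766547 ÷ 24 = 31939 full seconds, remainder 11 frames.
31939 s = 8 h 52 min 19 s.
Timecode: 08:52:19:11.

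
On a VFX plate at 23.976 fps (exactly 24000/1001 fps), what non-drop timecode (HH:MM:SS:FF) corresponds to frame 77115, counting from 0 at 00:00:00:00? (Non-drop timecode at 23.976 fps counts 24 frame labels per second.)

77115 ÷ 24 = 3213 full seconds, remainder 3 frames.
3213 s = 0 h 53 min 33 s.
Timecode: 00:53:33:03.

00:53:33:03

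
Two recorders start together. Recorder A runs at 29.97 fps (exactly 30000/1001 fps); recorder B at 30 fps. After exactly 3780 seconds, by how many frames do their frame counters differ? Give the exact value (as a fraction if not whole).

A emits 30000/1001 × 3780 = 16200000/143 frames; B emits 30 × 3780 = 113400.
Difference = 16200/143 frames (≈ 113.2867); B is ahead of A.

16200/143 frames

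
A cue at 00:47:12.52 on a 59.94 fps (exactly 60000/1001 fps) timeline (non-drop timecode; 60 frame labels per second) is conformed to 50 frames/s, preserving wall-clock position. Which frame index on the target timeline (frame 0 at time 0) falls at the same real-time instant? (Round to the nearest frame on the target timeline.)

frame 141785

Source frame index: (0×3600 + 47×60 + 12) × 60 + 52 = 169972.
Real time: 169972 / (60000/1001) = 42535493/15000 s.
Target frame: (42535493/15000) × (50) = 42535493/300 ≈ 141784.977 → 141785.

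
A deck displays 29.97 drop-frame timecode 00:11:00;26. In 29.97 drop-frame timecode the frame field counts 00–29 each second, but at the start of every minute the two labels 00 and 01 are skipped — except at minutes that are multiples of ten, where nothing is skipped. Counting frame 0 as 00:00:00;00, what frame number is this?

Complete 10-minute blocks: 1, each 17982 frames → 17982.
Remaining 1 whole minute in the current block: 1800 + 0 × 1798 = 1800 frames.
Within the current minute: 0 × 30 + 26 − 2 = 24 (labels ;00/;01 skipped at this minute). Total = 17982 + 1800 + 24 = 19806.

19806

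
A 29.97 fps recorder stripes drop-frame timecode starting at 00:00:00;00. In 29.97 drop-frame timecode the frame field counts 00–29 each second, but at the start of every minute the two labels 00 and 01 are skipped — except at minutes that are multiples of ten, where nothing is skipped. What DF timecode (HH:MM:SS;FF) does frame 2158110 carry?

Each 10-minute DF block holds 10 × 60 × 30 − 9 × 2 = 17982 frames. 2158110 ÷ 17982 → 120 full blocks, remainder 270.
Within the partial block the first minute is 1800 frames and each further minute 1798, so 0 further minute boundaries passed. Total skipped labels = 18 × 120 + 2 × 0 = 2160.
Non-drop label index = 2158110 + 2160 = 2160270; at 30 labels/s that is 20:00:09:00, i.e. DF 20:00:09;00.

20:00:09;00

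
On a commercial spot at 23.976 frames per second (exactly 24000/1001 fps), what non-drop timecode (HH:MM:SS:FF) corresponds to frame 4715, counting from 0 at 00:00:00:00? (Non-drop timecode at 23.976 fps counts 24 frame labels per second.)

00:03:16:11

4715 ÷ 24 = 196 full seconds, remainder 11 frames.
196 s = 0 h 3 min 16 s.
Timecode: 00:03:16:11.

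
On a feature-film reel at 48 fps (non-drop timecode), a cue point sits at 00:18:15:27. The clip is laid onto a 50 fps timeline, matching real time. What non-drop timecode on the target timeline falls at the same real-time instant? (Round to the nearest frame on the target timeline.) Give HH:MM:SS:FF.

00:18:15:28

Source frame index: (0×3600 + 18×60 + 15) × 48 + 27 = 52587.
Real time: 52587 / (48) = 17529/16 s.
Target frame: (17529/16) × (50) = 438225/8 ≈ 54778.125 → 54778.
At 50 labels/s: frame 54778 → 00:18:15:28.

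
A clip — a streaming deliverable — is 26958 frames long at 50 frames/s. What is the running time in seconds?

539.16 seconds

Running time = 26958 / (50) = 539.16 s.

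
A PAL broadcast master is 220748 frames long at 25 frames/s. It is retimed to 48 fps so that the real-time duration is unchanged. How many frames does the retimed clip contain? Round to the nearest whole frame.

Frames at target rate = 220748 × (48) / (25) = 10595904/25 ≈ 423836.160.
Nearest whole frame: 423836.

423836 frames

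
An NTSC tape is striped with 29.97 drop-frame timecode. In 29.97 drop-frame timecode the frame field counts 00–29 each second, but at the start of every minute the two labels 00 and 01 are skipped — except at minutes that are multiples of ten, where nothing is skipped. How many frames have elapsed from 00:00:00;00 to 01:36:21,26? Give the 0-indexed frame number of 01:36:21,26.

173282

Complete 10-minute blocks: 9, each 17982 frames → 161838.
Remaining 6 whole minutes in the current block: 1800 + 5 × 1798 = 10790 frames.
Within the current minute: 21 × 30 + 26 − 2 = 654 (labels ;00/;01 skipped at this minute). Total = 161838 + 10790 + 654 = 173282.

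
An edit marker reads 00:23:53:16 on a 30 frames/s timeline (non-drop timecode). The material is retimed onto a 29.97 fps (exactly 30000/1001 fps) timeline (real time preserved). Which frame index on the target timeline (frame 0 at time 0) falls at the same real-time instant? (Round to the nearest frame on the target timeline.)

Source frame index: (0×3600 + 23×60 + 53) × 30 + 16 = 43006.
Real time: 43006 / (30) = 21503/15 s.
Target frame: (21503/15) × (30000/1001) = 43006000/1001 ≈ 42963.037 → 42963.

frame 42963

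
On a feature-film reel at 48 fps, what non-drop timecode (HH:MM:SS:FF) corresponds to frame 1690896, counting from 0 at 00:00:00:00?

09:47:07:00

1690896 ÷ 48 = 35227 full seconds, remainder 0 frames.
35227 s = 9 h 47 min 7 s.
Timecode: 09:47:07:00.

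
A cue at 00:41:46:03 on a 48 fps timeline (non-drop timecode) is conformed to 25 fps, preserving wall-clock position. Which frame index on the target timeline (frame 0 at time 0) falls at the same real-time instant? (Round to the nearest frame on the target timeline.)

frame 62652

Source frame index: (0×3600 + 41×60 + 46) × 48 + 3 = 120291.
Real time: 120291 / (48) = 40097/16 s.
Target frame: (40097/16) × (25) = 1002425/16 ≈ 62651.562 → 62652.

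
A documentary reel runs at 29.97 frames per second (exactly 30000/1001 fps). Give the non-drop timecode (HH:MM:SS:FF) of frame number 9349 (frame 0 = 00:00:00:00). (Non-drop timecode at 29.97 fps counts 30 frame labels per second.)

9349 ÷ 30 = 311 full seconds, remainder 19 frames.
311 s = 0 h 5 min 11 s.
Timecode: 00:05:11:19.

00:05:11:19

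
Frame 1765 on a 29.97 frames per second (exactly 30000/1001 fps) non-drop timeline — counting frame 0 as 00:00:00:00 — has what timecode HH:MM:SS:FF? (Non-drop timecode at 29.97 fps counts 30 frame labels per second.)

1765 ÷ 30 = 58 full seconds, remainder 25 frames.
58 s = 0 h 0 min 58 s.
Timecode: 00:00:58:25.

00:00:58:25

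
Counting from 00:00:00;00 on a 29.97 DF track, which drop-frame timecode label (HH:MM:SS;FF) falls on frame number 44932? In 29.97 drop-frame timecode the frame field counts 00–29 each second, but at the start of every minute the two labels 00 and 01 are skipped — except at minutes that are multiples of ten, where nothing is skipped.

00:24:59;06

Ten DF minutes hold 17982 frames, so frame 44932 lies in block 2 (frames 35964–53945) with 8968 frames into that block.
The block's first minute is 1800 frames and the rest 1798 each; 8968 frames reaches minute 4, so 2 × 18 + 4 × 2 = 44 labels have been skipped so far.
Adding those back, label number 44932 + 44 = 44976 at 30 labels/s is 1499 s + 6 f = 0 h 24 min 59 s frame 6, i.e. 00:24:59;06.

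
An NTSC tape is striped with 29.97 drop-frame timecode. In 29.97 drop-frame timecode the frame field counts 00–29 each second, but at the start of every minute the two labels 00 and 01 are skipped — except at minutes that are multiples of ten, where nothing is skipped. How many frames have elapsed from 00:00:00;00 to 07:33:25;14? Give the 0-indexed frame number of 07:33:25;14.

815348

Complete 10-minute blocks: 45, each 17982 frames → 809190.
Remaining 3 whole minutes in the current block: 1800 + 2 × 1798 = 5396 frames.
Within the current minute: 25 × 30 + 14 − 2 = 762 (labels ;00/;01 skipped at this minute). Total = 809190 + 5396 + 762 = 815348.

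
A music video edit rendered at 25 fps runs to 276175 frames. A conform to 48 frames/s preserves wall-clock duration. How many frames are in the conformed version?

Target frames = source frames × (target rate / source rate) = 276175 × (48)/(25) = 276175 × 48/25 = 530256.

530256 frames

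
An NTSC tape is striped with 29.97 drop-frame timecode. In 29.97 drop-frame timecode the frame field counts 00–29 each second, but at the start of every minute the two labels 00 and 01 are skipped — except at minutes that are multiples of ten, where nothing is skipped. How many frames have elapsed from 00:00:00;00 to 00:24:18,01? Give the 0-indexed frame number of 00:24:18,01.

As if non-drop at 30 labels/s: (0 × 3600 + 24 × 60 + 18) × 30 + 1 = 43741.
Minute boundaries passed: 24; those not divisible by 10: 24 − 2 = 22; dropped labels = 2 × 22 = 44.
Actual frame index = 43741 − 44 = 43697.

43697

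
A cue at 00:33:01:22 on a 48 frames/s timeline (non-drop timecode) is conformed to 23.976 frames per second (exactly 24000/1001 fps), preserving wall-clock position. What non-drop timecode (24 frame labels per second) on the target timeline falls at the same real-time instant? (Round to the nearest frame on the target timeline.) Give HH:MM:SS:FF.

Source frame index: (0×3600 + 33×60 + 1) × 48 + 22 = 95110.
Real time: 95110 / (48) = 47555/24 s.
Target frame: (47555/24) × (24000/1001) = 47555000/1001 ≈ 47507.493 → 47507.
At 24 labels/s: frame 47507 → 00:32:59:11.

00:32:59:11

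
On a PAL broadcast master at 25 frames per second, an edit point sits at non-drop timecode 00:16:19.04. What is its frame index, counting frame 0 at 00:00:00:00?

Total seconds to the label: (0 × 3600 + 16 × 60 + 19) = 979.
Frame index = 979 × 25 + 4 = 24479.

frame 24479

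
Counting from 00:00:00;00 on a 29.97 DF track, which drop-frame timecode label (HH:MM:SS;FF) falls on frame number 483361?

04:28:48;05

Each 10-minute DF block holds 10 × 60 × 30 − 9 × 2 = 17982 frames. 483361 ÷ 17982 → 26 full blocks, remainder 15829.
Within the partial block the first minute is 1800 frames and each further minute 1798, so 8 further minute boundaries passed. Total skipped labels = 18 × 26 + 2 × 8 = 484.
Non-drop label index = 483361 + 484 = 483845; at 30 labels/s that is 04:28:48:05, i.e. DF 04:28:48;05.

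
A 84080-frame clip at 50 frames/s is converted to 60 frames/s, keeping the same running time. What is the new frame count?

Target frames = source frames × (target rate / source rate) = 84080 × (60)/(50) = 84080 × 6/5 = 100896.

100896 frames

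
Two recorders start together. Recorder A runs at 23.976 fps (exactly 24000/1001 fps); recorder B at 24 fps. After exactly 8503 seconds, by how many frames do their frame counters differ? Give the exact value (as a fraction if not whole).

18552/91 frames

A emits 24000/1001 × 8503 = 18552000/91 frames; B emits 24 × 8503 = 204072.
Difference = 18552/91 frames (≈ 203.8681); B is ahead of A.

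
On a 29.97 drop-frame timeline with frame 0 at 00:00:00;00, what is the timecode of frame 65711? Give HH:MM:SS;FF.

00:36:32;17

Ten DF minutes hold 17982 frames, so frame 65711 lies in block 3 (frames 53946–71927) with 11765 frames into that block.
The block's first minute is 1800 frames and the rest 1798 each; 11765 frames reaches minute 6, so 3 × 18 + 6 × 2 = 66 labels have been skipped so far.
Adding those back, label number 65711 + 66 = 65777 at 30 labels/s is 2192 s + 17 f = 0 h 36 min 32 s frame 17, i.e. 00:36:32;17.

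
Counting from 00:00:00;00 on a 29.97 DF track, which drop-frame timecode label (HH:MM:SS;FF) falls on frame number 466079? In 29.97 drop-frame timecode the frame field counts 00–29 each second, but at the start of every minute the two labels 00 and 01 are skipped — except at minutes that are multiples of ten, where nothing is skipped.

04:19:11;17

Ten DF minutes hold 17982 frames, so frame 466079 lies in block 25 (frames 449550–467531) with 16529 frames into that block.
The block's first minute is 1800 frames and the rest 1798 each; 16529 frames reaches minute 9, so 25 × 18 + 9 × 2 = 468 labels have been skipped so far.
Adding those back, label number 466079 + 468 = 466547 at 30 labels/s is 15551 s + 17 f = 4 h 19 min 11 s frame 17, i.e. 04:19:11;17.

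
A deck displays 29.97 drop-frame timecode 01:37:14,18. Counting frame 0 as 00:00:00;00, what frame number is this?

Complete 10-minute blocks: 9, each 17982 frames → 161838.
Remaining 7 whole minutes in the current block: 1800 + 6 × 1798 = 12588 frames.
Within the current minute: 14 × 30 + 18 − 2 = 436 (labels ;00/;01 skipped at this minute). Total = 161838 + 12588 + 436 = 174862.

174862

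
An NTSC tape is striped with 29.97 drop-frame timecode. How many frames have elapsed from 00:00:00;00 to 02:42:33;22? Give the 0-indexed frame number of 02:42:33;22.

292320

As if non-drop at 30 labels/s: (2 × 3600 + 42 × 60 + 33) × 30 + 22 = 292612.
Minute boundaries passed: 162; those not divisible by 10: 162 − 16 = 146; dropped labels = 2 × 146 = 292.
Actual frame index = 292612 − 292 = 292320.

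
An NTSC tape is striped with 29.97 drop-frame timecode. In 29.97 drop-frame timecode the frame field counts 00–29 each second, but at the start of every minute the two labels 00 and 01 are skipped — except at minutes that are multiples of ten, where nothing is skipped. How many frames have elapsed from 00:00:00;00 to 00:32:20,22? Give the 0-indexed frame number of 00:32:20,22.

58164

Complete 10-minute blocks: 3, each 17982 frames → 53946.
Remaining 2 whole minutes in the current block: 1800 + 1 × 1798 = 3598 frames.
Within the current minute: 20 × 30 + 22 − 2 = 620 (labels ;00/;01 skipped at this minute). Total = 53946 + 3598 + 620 = 58164.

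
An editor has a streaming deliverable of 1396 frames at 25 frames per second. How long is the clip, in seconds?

55.84 seconds

Running time = 1396 / (25) = 55.84 s.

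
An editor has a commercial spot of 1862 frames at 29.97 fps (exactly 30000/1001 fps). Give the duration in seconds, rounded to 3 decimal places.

62.129 seconds

Running time = 1862 × 1001/30000 = 931931/15000 s ≈ 62.129 s.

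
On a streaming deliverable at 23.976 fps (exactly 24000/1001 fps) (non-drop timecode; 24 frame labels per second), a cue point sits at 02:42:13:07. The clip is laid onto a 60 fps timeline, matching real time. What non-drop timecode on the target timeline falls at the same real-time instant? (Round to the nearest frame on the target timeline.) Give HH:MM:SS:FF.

02:42:23:01

Source frame index: (2×3600 + 42×60 + 13) × 24 + 7 = 233599.
Real time: 233599 / (24000/1001) = 233832599/24000 s.
Target frame: (233832599/24000) × (60) = 233832599/400 ≈ 584581.498 → 584581.
At 60 labels/s: frame 584581 → 02:42:23:01.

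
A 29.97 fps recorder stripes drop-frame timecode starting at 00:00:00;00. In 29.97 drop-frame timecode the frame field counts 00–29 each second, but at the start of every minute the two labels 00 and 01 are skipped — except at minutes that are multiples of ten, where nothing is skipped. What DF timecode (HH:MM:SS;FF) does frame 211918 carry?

Ten DF minutes hold 17982 frames, so frame 211918 lies in block 11 (frames 197802–215783) with 14116 frames into that block.
The block's first minute is 1800 frames and the rest 1798 each; 14116 frames reaches minute 7, so 11 × 18 + 7 × 2 = 212 labels have been skipped so far.
Adding those back, label number 211918 + 212 = 212130 at 30 labels/s is 7071 s + 0 f = 1 h 57 min 51 s frame 0, i.e. 01:57:51;00.

01:57:51;00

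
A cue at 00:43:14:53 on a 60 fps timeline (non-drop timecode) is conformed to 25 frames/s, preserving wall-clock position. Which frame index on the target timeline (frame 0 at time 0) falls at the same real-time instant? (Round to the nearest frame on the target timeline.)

Source frame index: (0×3600 + 43×60 + 14) × 60 + 53 = 155693.
Real time: 155693 / (60) = 155693/60 s.
Target frame: (155693/60) × (25) = 778465/12 ≈ 64872.083 → 64872.

frame 64872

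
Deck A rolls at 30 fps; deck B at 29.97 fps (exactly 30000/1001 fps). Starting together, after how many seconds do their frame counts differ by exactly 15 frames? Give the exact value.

500.5 seconds

The gap grows by |30000/1001 − 30| = 30/1001 frames per second.
Time for a 15-frame gap: 15 ÷ (30/1001) = 500.5 s.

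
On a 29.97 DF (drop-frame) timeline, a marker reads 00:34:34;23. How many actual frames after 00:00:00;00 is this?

62181

Complete 10-minute blocks: 3, each 17982 frames → 53946.
Remaining 4 whole minutes in the current block: 1800 + 3 × 1798 = 7194 frames.
Within the current minute: 34 × 30 + 23 − 2 = 1041 (labels ;00/;01 skipped at this minute). Total = 53946 + 7194 + 1041 = 62181.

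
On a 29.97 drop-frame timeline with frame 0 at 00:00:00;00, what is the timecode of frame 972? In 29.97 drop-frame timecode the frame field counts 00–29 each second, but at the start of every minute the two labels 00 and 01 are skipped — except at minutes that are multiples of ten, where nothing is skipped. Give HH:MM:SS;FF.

00:00:32;12

Ten DF minutes hold 17982 frames, so frame 972 lies in block 0 (frames 0–17981) with 972 frames into that block.
The block's first minute is 1800 frames and the rest 1798 each; 972 frames reaches minute 0, so 0 × 18 + 0 × 2 = 0 labels have been skipped so far.
Adding those back, label number 972 + 0 = 972 at 30 labels/s is 32 s + 12 f = 0 h 0 min 32 s frame 12, i.e. 00:00:32;12.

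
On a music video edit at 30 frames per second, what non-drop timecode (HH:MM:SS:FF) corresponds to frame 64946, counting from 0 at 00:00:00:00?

64946 ÷ 30 = 2164 full seconds, remainder 26 frames.
2164 s = 0 h 36 min 4 s.
Timecode: 00:36:04:26.

00:36:04:26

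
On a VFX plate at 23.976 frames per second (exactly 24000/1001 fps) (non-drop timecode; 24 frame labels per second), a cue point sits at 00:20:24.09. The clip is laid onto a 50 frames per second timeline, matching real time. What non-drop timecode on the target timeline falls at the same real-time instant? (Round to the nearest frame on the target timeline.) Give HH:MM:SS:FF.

00:20:25:30

Source frame index: (0×3600 + 20×60 + 24) × 24 + 9 = 29385.
Real time: 29385 / (24000/1001) = 1960959/1600 s.
Target frame: (1960959/1600) × (50) = 1960959/32 ≈ 61279.969 → 61280.
At 50 labels/s: frame 61280 → 00:20:25:30.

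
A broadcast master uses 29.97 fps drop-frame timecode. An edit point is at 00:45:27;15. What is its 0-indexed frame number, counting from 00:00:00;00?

81743

Complete 10-minute blocks: 4, each 17982 frames → 71928.
Remaining 5 whole minutes in the current block: 1800 + 4 × 1798 = 8992 frames.
Within the current minute: 27 × 30 + 15 − 2 = 823 (labels ;00/;01 skipped at this minute). Total = 71928 + 8992 + 823 = 81743.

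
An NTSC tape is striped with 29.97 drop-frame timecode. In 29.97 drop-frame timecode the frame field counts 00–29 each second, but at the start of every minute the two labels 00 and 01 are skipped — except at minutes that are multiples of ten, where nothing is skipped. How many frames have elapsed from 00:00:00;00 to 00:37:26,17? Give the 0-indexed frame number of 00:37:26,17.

67329

As if non-drop at 30 labels/s: (0 × 3600 + 37 × 60 + 26) × 30 + 17 = 67397.
Minute boundaries passed: 37; those not divisible by 10: 37 − 3 = 34; dropped labels = 2 × 34 = 68.
Actual frame index = 67397 − 68 = 67329.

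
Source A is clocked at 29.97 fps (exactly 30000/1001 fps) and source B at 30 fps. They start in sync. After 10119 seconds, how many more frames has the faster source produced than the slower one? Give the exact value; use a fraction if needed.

303570/1001 frames

A emits 30000/1001 × 10119 = 303570000/1001 frames; B emits 30 × 10119 = 303570.
Difference = 303570/1001 frames (≈ 303.2667); B is ahead of A.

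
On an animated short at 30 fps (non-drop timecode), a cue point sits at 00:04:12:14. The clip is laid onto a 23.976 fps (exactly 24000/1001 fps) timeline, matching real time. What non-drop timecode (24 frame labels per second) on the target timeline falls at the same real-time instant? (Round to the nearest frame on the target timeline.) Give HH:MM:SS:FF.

Source frame index: (0×3600 + 4×60 + 12) × 30 + 14 = 7574.
Real time: 7574 / (30) = 3787/15 s.
Target frame: (3787/15) × (24000/1001) = 865600/143 ≈ 6053.147 → 6053.
At 24 labels/s: frame 6053 → 00:04:12:05.

00:04:12:05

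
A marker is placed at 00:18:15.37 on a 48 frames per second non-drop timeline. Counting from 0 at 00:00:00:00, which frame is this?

frame 52597

Total seconds to the label: (0 × 3600 + 18 × 60 + 15) = 1095.
Frame index = 1095 × 48 + 37 = 52597.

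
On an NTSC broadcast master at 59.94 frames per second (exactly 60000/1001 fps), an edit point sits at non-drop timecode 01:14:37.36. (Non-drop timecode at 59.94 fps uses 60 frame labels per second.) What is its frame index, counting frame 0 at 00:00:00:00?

Total seconds to the label: (1 × 3600 + 14 × 60 + 37) = 4477.
Frame index = 4477 × 60 + 36 = 268656.

frame 268656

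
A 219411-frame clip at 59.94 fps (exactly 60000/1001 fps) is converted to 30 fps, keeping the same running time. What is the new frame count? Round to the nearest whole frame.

109815 frames

Frames at target rate = 219411 × (30) / (60000/1001) = 219630411/2000 ≈ 109815.205.
Nearest whole frame: 109815.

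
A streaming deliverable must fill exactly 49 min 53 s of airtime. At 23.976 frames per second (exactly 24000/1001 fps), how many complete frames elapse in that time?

71760 frames

49 min 53 s = 2993 s.
Frames = 2993 × 24000/1001 = 71832000/1001 ≈ 71760.2398.
Complete frames: 71760.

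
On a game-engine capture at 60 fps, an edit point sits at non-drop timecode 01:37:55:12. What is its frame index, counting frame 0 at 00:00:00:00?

frame 352512

Total seconds to the label: (1 × 3600 + 37 × 60 + 55) = 5875.
Frame index = 5875 × 60 + 12 = 352512.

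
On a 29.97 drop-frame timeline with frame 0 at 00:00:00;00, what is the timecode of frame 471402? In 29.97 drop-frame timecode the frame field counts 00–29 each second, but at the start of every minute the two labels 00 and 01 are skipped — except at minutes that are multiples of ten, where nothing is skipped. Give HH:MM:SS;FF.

04:22:09;04

Each 10-minute DF block holds 10 × 60 × 30 − 9 × 2 = 17982 frames. 471402 ÷ 17982 → 26 full blocks, remainder 3870.
Within the partial block the first minute is 1800 frames and each further minute 1798, so 2 further minute boundaries passed. Total skipped labels = 18 × 26 + 2 × 2 = 472.
Non-drop label index = 471402 + 472 = 471874; at 30 labels/s that is 04:22:09:04, i.e. DF 04:22:09;04.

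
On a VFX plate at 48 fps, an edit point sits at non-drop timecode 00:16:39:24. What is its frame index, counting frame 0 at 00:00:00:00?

Total seconds to the label: (0 × 3600 + 16 × 60 + 39) = 999.
Frame index = 999 × 48 + 24 = 47976.

frame 47976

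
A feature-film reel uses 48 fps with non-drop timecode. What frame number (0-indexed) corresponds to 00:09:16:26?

26714

Total seconds to the label: (0 × 3600 + 9 × 60 + 16) = 556.
Frame index = 556 × 48 + 26 = 26714.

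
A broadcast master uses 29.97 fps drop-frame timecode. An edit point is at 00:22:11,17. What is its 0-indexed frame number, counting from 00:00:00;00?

Complete 10-minute blocks: 2, each 17982 frames → 35964.
Remaining 2 whole minutes in the current block: 1800 + 1 × 1798 = 3598 frames.
Within the current minute: 11 × 30 + 17 − 2 = 345 (labels ;00/;01 skipped at this minute). Total = 35964 + 3598 + 345 = 39907.

39907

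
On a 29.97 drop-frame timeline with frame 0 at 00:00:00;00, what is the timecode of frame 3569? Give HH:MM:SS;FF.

Ten DF minutes hold 17982 frames, so frame 3569 lies in block 0 (frames 0–17981) with 3569 frames into that block.
The block's first minute is 1800 frames and the rest 1798 each; 3569 frames reaches minute 1, so 0 × 18 + 1 × 2 = 2 labels have been skipped so far.
Adding those back, label number 3569 + 2 = 3571 at 30 labels/s is 119 s + 1 f = 0 h 1 min 59 s frame 1, i.e. 00:01:59;01.

00:01:59;01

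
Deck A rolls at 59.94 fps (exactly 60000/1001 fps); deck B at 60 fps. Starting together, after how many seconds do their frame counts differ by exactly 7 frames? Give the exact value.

7007/60 seconds

The gap grows by |60 − 60000/1001| = 60/1001 frames per second.
Time for a 7-frame gap: 7 ÷ (60/1001) = 7007/60 s.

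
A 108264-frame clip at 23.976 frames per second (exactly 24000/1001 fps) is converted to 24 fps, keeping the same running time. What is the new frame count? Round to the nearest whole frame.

Frames at target rate = 108264 × (24) / (24000/1001) = 13546533/125 ≈ 108372.264.
Nearest whole frame: 108372.

108372 frames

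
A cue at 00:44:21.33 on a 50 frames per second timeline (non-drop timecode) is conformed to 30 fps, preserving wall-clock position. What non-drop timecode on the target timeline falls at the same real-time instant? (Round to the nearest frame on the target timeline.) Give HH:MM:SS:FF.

00:44:21:20

Source frame index: (0×3600 + 44×60 + 21) × 50 + 33 = 133083.
Real time: 133083 / (50) = 133083/50 s.
Target frame: (133083/50) × (30) = 399249/5 ≈ 79849.800 → 79850.
At 30 labels/s: frame 79850 → 00:44:21:20.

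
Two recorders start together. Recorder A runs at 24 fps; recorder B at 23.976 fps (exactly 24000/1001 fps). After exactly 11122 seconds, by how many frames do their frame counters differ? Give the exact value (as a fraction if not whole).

A emits 24 × 11122 = 266928 frames; B emits 24000/1001 × 11122 = 266928000/1001.
Difference = 266928/1001 frames (≈ 266.6613); B is behind A.

266928/1001 frames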